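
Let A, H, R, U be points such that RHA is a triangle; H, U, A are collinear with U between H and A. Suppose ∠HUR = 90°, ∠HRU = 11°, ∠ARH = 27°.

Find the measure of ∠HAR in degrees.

1. ∠RHU = 79°  [△RHU]
2. ∠AHR = 79°  [U on ray HA]
3. ∠HAR = 74°  [△RHA]

∠HAR = 74°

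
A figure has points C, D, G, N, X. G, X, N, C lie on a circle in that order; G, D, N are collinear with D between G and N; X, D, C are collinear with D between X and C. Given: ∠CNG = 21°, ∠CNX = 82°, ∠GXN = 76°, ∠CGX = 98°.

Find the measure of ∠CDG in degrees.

1. ∠CXG = 21°  [same arc GC]
2. ∠GCN = 104°  [cyclic GXNC, opposite ∠X+∠C]
3. ∠GCX = 61°  [△GXC]
4. ∠CGN = 55°  [△GNC]
5. ∠CDG = 64°  [△GDC]

∠CDG = 64°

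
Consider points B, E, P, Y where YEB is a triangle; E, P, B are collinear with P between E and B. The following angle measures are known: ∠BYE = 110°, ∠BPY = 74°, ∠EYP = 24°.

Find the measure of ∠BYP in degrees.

∠BYP = 86°

1. ∠EPY = 106°  [linear pair at P on EB]
2. ∠PEY = 50°  [△YEP]
3. ∠BEY = 50°  [P on ray EB]
4. ∠EBY = 20°  [△YEB]
5. ∠PBY = 20°  [P on ray BE]
6. ∠BYP = 86°  [△YPB]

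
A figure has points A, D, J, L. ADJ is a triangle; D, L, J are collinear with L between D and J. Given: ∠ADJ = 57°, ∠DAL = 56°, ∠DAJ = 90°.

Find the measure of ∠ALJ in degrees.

∠ALJ = 113°

1. ∠ADL = 57°  [L on ray DJ]
2. ∠ALD = 67°  [△ADL]
3. ∠ALJ = 113°  [linear pair at L on DJ]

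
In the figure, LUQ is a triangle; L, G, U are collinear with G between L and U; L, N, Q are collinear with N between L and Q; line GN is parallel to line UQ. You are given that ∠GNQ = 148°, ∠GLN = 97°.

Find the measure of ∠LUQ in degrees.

1. ∠GNL = 32°  [linear pair at N on LQ]
2. ∠LGN = 51°  [△LGN]
3. ∠LUQ = 51°  [GN∥UQ, corresponding at G]

∠LUQ = 51°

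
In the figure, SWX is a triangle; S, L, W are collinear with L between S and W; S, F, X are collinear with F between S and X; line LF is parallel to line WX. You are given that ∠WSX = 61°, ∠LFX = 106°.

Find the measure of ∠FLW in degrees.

∠FLW = 135°

1. ∠FSL = 61°  [L on SW, F on SX]
2. ∠LFS = 74°  [linear pair at F on SX]
3. ∠FLS = 45°  [△SLF]
4. ∠FLW = 135°  [linear pair at L on SW]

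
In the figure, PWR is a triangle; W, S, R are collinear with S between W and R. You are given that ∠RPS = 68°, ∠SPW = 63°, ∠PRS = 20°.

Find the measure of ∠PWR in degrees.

∠PWR = 29°

1. ∠PSR = 92°  [△PSR]
2. ∠PSW = 88°  [linear pair at S on WR]
3. ∠PWS = 29°  [△PWS]
4. ∠PWR = 29°  [S on ray WR]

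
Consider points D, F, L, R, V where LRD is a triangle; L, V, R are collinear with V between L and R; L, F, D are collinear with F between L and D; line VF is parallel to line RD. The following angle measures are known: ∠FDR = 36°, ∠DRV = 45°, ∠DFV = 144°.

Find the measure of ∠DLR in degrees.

∠DLR = 99°

1. ∠LDR = 36°  [F on ray DL]
2. ∠DRL = 45°  [V on ray RL]
3. ∠DLR = 99°  [△LRD]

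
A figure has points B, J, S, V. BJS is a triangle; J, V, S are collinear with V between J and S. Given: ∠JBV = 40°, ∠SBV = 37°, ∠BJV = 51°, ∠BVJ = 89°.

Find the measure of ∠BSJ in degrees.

∠BSJ = 52°

1. ∠BVS = 91°  [linear pair at V on JS]
2. ∠BSV = 52°  [△BVS]
3. ∠BSJ = 52°  [V on ray SJ]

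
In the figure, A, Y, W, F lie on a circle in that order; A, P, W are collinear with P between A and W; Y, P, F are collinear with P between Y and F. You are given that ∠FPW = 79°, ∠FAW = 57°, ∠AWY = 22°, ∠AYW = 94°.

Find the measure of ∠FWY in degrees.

1. ∠APY = 79°  [vertical angles at P]
2. ∠APF = 101°  [linear pair at P on AW]
3. ∠AFY = 22°  [△APF]
4. ∠WAY = 64°  [△AYW]
5. ∠AYF = 37°  [△APY]
6. ∠FAY = 121°  [△AYF]
7. ∠FWY = 59°  [cyclic AYWF, opposite ∠A+∠W]

∠FWY = 59°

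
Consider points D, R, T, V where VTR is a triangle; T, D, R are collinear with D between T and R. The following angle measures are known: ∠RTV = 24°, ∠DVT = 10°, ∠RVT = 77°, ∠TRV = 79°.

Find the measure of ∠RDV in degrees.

1. ∠DTV = 24°  [D on ray TR]
2. ∠TDV = 146°  [△VTD]
3. ∠RDV = 34°  [linear pair at D on TR]

∠RDV = 34°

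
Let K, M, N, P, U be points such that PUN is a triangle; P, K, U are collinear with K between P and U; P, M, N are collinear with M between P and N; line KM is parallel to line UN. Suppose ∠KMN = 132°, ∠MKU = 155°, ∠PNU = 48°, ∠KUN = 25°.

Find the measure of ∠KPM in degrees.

1. ∠KMP = 48°  [linear pair at M on PN]
2. ∠MKP = 25°  [linear pair at K on PU]
3. ∠KPM = 107°  [△PKM]

∠KPM = 107°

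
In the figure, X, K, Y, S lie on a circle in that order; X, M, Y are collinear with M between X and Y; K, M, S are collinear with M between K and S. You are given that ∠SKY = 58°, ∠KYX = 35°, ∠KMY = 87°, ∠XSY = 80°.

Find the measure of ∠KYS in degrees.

∠KYS = 77°

1. ∠SXY = 58°  [same arc YS]
2. ∠SMX = 87°  [vertical angles at M]
3. ∠SYX = 42°  [△XYS]
4. ∠SMY = 93°  [linear pair at M on XY]
5. ∠KSY = 45°  [△YMS]
6. ∠KYS = 77°  [△KYS]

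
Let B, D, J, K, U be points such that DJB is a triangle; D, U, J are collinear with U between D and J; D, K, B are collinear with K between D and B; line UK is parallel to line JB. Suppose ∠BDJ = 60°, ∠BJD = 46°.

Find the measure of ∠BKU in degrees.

1. ∠DBJ = 74°  [△DJB]
2. ∠DKU = 74°  [UK∥JB, corresponding at K]
3. ∠BKU = 106°  [linear pair at K on DB]

∠BKU = 106°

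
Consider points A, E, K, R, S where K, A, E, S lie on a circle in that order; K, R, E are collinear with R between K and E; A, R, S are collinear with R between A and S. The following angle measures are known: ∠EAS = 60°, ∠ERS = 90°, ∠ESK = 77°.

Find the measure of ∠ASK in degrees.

1. ∠EKS = 60°  [same arc ES]
2. ∠KRS = 90°  [linear pair at R on KE]
3. ∠ASK = 30°  [△KRS]

∠ASK = 30°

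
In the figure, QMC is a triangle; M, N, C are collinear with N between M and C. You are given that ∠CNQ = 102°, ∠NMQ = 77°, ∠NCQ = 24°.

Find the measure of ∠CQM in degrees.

∠CQM = 79°

1. ∠CMQ = 77°  [N on ray MC]
2. ∠MCQ = 24°  [N on ray CM]
3. ∠CQM = 79°  [△QMC]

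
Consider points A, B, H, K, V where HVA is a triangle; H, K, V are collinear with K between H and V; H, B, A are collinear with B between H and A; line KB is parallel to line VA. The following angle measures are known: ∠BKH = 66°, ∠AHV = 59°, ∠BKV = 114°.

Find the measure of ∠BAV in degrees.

∠BAV = 55°

1. ∠AVH = 66°  [KB∥VA, corresponding at K]
2. ∠HAV = 55°  [△HVA]
3. ∠BAV = 55°  [B on ray AH]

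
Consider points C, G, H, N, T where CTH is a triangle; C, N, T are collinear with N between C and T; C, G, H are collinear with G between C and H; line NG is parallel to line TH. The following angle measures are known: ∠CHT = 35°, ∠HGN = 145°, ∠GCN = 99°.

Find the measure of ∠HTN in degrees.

∠HTN = 46°

1. ∠CGN = 35°  [NG∥TH, corresponding at G]
2. ∠CNG = 46°  [△CNG]
3. ∠GNT = 134°  [linear pair at N on CT]
4. ∠HTN = 46°  [NG∥TH, co-interior at T–N]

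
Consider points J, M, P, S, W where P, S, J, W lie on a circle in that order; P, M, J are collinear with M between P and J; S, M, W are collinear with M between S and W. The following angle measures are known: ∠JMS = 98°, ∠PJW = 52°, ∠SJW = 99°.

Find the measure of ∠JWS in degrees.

∠JWS = 46°

1. ∠PMW = 98°  [vertical angles at M]
2. ∠JMW = 82°  [linear pair at M on PJ]
3. ∠JWS = 46°  [△JMW]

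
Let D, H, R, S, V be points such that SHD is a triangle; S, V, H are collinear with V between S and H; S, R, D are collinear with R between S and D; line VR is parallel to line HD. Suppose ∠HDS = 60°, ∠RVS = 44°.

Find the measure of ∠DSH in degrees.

1. ∠SRV = 60°  [VR∥HD, corresponding at R]
2. ∠RSV = 76°  [△SVR]
3. ∠DSH = 76°  [V on SH, R on SD]

∠DSH = 76°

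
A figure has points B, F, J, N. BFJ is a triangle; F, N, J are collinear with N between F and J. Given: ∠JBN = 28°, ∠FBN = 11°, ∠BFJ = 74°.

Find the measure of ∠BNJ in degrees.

1. ∠BFN = 74°  [N on ray FJ]
2. ∠BNF = 95°  [△BFN]
3. ∠BNJ = 85°  [linear pair at N on FJ]

∠BNJ = 85°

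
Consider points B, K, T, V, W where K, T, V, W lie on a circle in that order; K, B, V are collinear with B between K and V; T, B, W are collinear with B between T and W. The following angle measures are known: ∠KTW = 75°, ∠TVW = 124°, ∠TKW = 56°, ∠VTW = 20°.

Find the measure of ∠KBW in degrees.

∠KBW = 111°

1. ∠KWT = 49°  [△KTW]
2. ∠VKW = 20°  [same arc VW]
3. ∠KBW = 111°  [△KBW]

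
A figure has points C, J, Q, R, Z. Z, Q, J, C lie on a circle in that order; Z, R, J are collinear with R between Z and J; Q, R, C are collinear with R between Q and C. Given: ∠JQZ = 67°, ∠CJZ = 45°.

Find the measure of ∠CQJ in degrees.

1. ∠JCZ = 113°  [cyclic ZQJC, opposite ∠Q+∠C]
2. ∠CZJ = 22°  [△ZJC]
3. ∠CQJ = 22°  [same arc JC]

∠CQJ = 22°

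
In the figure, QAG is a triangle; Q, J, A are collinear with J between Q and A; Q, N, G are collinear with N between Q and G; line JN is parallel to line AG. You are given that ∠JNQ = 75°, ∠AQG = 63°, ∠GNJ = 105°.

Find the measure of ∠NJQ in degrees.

1. ∠AGQ = 75°  [JN∥AG, corresponding at N]
2. ∠GAQ = 42°  [△QAG]
3. ∠NJQ = 42°  [JN∥AG, corresponding at J]

∠NJQ = 42°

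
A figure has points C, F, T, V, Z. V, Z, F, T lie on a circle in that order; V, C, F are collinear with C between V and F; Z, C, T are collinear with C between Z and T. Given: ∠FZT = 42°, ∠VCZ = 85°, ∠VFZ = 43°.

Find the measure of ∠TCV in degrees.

1. ∠FVT = 42°  [same arc FT]
2. ∠VTZ = 43°  [same arc VZ]
3. ∠TCV = 95°  [△VCT]

∠TCV = 95°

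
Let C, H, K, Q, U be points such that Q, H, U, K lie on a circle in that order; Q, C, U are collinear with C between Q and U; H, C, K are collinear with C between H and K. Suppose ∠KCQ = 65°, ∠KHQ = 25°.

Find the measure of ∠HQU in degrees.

1. ∠HCU = 65°  [vertical angles at C]
2. ∠HCQ = 115°  [linear pair at C on QU]
3. ∠HQU = 40°  [△QCH]

∠HQU = 40°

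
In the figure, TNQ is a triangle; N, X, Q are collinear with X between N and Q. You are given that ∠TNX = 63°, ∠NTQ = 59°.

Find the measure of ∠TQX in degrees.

1. ∠QNT = 63°  [X on ray NQ]
2. ∠NQT = 58°  [△TNQ]
3. ∠TQX = 58°  [X on ray QN]

∠TQX = 58°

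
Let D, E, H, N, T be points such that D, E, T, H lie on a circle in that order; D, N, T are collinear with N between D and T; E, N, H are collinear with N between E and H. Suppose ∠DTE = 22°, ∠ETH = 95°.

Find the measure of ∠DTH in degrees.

1. ∠DHE = 22°  [same arc DE]
2. ∠EDH = 85°  [cyclic DETH, opposite ∠D+∠T]
3. ∠DEH = 73°  [△DEH]
4. ∠DTH = 73°  [same arc DH]

∠DTH = 73°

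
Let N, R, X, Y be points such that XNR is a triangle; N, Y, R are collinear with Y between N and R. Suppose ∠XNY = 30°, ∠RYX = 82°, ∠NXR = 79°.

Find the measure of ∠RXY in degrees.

1. ∠RNX = 30°  [Y on ray NR]
2. ∠NRX = 71°  [△XNR]
3. ∠XRY = 71°  [Y on ray RN]
4. ∠RXY = 27°  [△XYR]

∠RXY = 27°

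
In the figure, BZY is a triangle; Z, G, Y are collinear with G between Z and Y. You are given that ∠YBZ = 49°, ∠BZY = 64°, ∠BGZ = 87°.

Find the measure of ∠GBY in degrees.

1. ∠BYZ = 67°  [△BZY]
2. ∠BGY = 93°  [linear pair at G on ZY]
3. ∠BYG = 67°  [G on ray YZ]
4. ∠GBY = 20°  [△BGY]

∠GBY = 20°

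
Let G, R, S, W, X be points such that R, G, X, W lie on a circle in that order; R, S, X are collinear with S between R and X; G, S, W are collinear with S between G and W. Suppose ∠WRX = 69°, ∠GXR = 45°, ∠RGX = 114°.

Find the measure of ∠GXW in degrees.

∠GXW = 90°

1. ∠WGX = 69°  [same arc XW]
2. ∠GRX = 21°  [△RGX]
3. ∠GWX = 21°  [same arc GX]
4. ∠GXW = 90°  [△GXW]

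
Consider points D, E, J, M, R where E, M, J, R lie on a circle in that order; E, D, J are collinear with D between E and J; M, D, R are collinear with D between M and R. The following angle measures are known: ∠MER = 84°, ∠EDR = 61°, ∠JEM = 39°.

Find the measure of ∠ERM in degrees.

1. ∠MJR = 96°  [cyclic EMJR, opposite ∠E+∠J]
2. ∠JDM = 61°  [vertical angles at D]
3. ∠JRM = 39°  [same arc MJ]
4. ∠JMR = 45°  [△MJR]
5. ∠EJM = 74°  [△MDJ]
6. ∠ERM = 74°  [same arc EM]

∠ERM = 74°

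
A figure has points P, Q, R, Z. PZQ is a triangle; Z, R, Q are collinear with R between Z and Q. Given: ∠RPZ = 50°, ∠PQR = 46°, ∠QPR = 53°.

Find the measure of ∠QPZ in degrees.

1. ∠PRQ = 81°  [△PRQ]
2. ∠PQZ = 46°  [R on ray QZ]
3. ∠PRZ = 99°  [linear pair at R on ZQ]
4. ∠PZR = 31°  [△PZR]
5. ∠PZQ = 31°  [R on ray ZQ]
6. ∠QPZ = 103°  [△PZQ]

∠QPZ = 103°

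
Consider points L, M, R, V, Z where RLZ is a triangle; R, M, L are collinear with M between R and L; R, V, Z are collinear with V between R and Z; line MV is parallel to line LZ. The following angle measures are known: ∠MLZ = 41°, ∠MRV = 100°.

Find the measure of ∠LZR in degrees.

∠LZR = 39°

1. ∠RLZ = 41°  [M on ray LR]
2. ∠LRZ = 100°  [M on RL, V on RZ]
3. ∠LZR = 39°  [△RLZ]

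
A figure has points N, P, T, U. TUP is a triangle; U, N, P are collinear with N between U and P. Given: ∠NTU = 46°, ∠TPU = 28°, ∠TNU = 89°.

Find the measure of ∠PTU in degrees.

∠PTU = 107°

1. ∠NUT = 45°  [△TUN]
2. ∠PUT = 45°  [N on ray UP]
3. ∠PTU = 107°  [△TUP]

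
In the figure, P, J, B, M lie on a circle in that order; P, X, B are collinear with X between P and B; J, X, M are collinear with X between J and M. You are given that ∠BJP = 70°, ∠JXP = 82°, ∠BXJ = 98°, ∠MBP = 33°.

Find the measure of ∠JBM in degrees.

1. ∠BMP = 110°  [cyclic PJBM, opposite ∠J+∠M]
2. ∠BXM = 82°  [vertical angles at X]
3. ∠BPM = 37°  [△PBM]
4. ∠BMJ = 65°  [△BXM]
5. ∠BJM = 37°  [same arc BM]
6. ∠JBM = 78°  [△JBM]

∠JBM = 78°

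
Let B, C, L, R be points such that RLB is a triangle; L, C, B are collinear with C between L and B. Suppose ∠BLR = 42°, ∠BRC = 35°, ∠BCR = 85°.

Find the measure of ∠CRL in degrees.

1. ∠CLR = 42°  [C on ray LB]
2. ∠LCR = 95°  [linear pair at C on LB]
3. ∠CRL = 43°  [△RLC]

∠CRL = 43°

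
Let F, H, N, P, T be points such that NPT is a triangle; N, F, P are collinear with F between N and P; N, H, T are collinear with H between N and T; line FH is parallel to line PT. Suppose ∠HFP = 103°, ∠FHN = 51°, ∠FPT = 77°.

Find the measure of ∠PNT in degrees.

∠PNT = 52°

1. ∠HFN = 77°  [linear pair at F on NP]
2. ∠FNH = 52°  [△NFH]
3. ∠PNT = 52°  [F on NP, H on NT]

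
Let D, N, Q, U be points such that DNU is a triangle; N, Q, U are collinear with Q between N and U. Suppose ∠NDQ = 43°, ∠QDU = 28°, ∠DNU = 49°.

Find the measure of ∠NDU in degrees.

1. ∠DNQ = 49°  [Q on ray NU]
2. ∠DQN = 88°  [△DNQ]
3. ∠DQU = 92°  [linear pair at Q on NU]
4. ∠DUQ = 60°  [△DQU]
5. ∠DUN = 60°  [Q on ray UN]
6. ∠NDU = 71°  [△DNU]

∠NDU = 71°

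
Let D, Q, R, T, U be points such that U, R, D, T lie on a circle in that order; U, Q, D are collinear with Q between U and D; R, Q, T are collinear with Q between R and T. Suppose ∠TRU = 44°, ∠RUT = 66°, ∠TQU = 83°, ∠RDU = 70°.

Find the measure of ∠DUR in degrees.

∠DUR = 39°

1. ∠TDU = 44°  [same arc UT]
2. ∠DQT = 97°  [linear pair at Q on UD]
3. ∠DTR = 39°  [△DQT]
4. ∠DUR = 39°  [same arc RD]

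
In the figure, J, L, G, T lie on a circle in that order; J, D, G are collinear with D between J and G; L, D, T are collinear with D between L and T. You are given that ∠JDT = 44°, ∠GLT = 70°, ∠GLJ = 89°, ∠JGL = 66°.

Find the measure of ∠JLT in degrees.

∠JLT = 19°

1. ∠GDL = 44°  [vertical angles at D]
2. ∠GJL = 25°  [△JLG]
3. ∠JDL = 136°  [linear pair at D on JG]
4. ∠JLT = 19°  [△JDL]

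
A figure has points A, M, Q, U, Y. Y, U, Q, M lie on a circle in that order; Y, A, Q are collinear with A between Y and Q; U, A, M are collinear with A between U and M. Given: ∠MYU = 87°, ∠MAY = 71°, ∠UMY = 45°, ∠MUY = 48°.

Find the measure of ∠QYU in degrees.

1. ∠QAU = 71°  [vertical angles at A]
2. ∠UAY = 109°  [linear pair at A on YQ]
3. ∠QYU = 23°  [△YAU]

∠QYU = 23°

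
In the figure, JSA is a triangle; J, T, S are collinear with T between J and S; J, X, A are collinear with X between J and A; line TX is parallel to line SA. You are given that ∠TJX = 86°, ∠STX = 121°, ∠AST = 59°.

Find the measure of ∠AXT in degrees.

∠AXT = 145°

1. ∠JTX = 59°  [linear pair at T on JS]
2. ∠JXT = 35°  [△JTX]
3. ∠AXT = 145°  [linear pair at X on JA]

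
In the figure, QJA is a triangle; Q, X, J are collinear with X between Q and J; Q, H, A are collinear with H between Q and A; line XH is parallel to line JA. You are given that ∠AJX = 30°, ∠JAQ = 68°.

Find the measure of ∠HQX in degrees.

∠HQX = 82°

1. ∠AJQ = 30°  [X on ray JQ]
2. ∠AQJ = 82°  [△QJA]
3. ∠HQX = 82°  [X on QJ, H on QA]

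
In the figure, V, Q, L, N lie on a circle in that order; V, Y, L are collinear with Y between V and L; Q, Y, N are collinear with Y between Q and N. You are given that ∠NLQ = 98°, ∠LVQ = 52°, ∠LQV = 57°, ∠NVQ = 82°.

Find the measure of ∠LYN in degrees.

1. ∠LNQ = 52°  [same arc QL]
2. ∠QLV = 71°  [△VQL]
3. ∠LQN = 30°  [△QLN]
4. ∠QNV = 71°  [same arc VQ]
5. ∠LVN = 30°  [same arc LN]
6. ∠NYV = 79°  [△VYN]
7. ∠LYN = 101°  [linear pair at Y on VL]

∠LYN = 101°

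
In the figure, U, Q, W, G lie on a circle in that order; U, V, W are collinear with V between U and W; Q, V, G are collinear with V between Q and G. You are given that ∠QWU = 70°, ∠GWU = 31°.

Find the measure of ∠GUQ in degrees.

∠GUQ = 79°

1. ∠QGU = 70°  [same arc UQ]
2. ∠GQU = 31°  [same arc UG]
3. ∠GUQ = 79°  [△UQG]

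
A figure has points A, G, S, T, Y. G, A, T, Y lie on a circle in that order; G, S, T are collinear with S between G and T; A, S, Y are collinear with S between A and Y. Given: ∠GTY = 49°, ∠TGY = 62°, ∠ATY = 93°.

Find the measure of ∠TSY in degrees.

∠TSY = 106°

1. ∠TAY = 62°  [same arc TY]
2. ∠AYT = 25°  [△ATY]
3. ∠TSY = 106°  [△TSY]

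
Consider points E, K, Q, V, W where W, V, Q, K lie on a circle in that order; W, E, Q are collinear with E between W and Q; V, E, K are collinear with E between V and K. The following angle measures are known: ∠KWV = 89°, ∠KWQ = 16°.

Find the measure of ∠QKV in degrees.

∠QKV = 73°

1. ∠KQV = 91°  [cyclic WVQK, opposite ∠W+∠Q]
2. ∠KVQ = 16°  [same arc QK]
3. ∠QKV = 73°  [△VQK]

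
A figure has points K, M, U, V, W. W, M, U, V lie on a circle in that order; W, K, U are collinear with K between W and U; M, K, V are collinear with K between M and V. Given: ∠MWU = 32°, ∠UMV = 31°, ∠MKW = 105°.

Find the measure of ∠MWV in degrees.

1. ∠MVU = 32°  [same arc MU]
2. ∠MUV = 117°  [△MUV]
3. ∠MWV = 63°  [cyclic WMUV, opposite ∠W+∠U]

∠MWV = 63°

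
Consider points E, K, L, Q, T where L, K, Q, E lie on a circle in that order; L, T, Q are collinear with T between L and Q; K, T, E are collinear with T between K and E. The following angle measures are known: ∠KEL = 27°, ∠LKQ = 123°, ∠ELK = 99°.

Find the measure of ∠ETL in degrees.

1. ∠EKL = 54°  [△LKE]
2. ∠LEQ = 57°  [cyclic LKQE, opposite ∠K+∠E]
3. ∠EQL = 54°  [same arc LE]
4. ∠ELQ = 69°  [△LQE]
5. ∠ETL = 84°  [△LTE]

∠ETL = 84°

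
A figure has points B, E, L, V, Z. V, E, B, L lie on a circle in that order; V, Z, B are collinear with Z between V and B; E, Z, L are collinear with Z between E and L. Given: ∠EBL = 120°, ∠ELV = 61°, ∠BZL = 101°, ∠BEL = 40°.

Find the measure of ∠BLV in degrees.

1. ∠BLE = 20°  [△EBL]
2. ∠LBV = 59°  [△BZL]
3. ∠BVL = 40°  [same arc BL]
4. ∠BLV = 81°  [△VBL]

∠BLV = 81°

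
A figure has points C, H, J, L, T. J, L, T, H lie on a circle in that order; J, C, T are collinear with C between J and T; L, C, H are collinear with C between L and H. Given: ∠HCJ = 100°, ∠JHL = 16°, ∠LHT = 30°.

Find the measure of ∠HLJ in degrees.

∠HLJ = 70°

1. ∠LCT = 100°  [vertical angles at C]
2. ∠LJT = 30°  [same arc LT]
3. ∠JCL = 80°  [linear pair at C on JT]
4. ∠HLJ = 70°  [△JCL]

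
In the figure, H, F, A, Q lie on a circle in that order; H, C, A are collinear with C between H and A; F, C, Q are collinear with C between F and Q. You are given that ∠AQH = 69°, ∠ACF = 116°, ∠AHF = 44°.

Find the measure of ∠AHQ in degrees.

1. ∠HCQ = 116°  [vertical angles at C]
2. ∠AQF = 44°  [same arc FA]
3. ∠ACQ = 64°  [linear pair at C on HA]
4. ∠HAQ = 72°  [△ACQ]
5. ∠AHQ = 39°  [△HAQ]

∠AHQ = 39°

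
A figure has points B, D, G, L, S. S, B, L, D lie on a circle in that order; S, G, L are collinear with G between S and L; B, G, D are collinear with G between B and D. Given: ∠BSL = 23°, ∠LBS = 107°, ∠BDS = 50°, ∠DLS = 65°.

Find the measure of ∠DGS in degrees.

1. ∠LDS = 73°  [cyclic SBLD, opposite ∠B+∠D]
2. ∠DSL = 42°  [△SLD]
3. ∠DGS = 88°  [△SGD]

∠DGS = 88°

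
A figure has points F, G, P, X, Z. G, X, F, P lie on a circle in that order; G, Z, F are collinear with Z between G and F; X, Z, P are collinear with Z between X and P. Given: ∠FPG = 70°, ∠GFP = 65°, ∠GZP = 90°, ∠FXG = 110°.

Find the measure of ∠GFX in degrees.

1. ∠FGP = 45°  [△GFP]
2. ∠FZX = 90°  [vertical angles at Z]
3. ∠FXP = 45°  [same arc FP]
4. ∠GFX = 45°  [△XZF]

∠GFX = 45°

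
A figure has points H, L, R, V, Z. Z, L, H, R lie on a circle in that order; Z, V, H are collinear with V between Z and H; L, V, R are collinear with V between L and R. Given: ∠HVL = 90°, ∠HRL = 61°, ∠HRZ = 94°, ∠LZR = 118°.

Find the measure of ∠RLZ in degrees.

1. ∠LVZ = 90°  [linear pair at V on ZH]
2. ∠HZL = 61°  [same arc LH]
3. ∠RLZ = 29°  [△ZVL]

∠RLZ = 29°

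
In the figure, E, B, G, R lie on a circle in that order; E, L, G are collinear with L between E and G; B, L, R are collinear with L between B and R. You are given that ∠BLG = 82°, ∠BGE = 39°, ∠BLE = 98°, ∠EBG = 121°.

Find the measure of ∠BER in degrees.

∠BER = 79°

1. ∠BRE = 39°  [same arc EB]
2. ∠BEG = 20°  [△EBG]
3. ∠EBR = 62°  [△ELB]
4. ∠BER = 79°  [△EBR]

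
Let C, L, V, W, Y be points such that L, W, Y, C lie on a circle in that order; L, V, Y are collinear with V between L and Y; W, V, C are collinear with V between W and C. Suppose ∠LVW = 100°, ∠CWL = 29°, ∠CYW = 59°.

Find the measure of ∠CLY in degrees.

∠CLY = 70°

1. ∠CVY = 100°  [vertical angles at V]
2. ∠CLW = 121°  [cyclic LWYC, opposite ∠L+∠Y]
3. ∠CVL = 80°  [linear pair at V on LY]
4. ∠LCW = 30°  [△LWC]
5. ∠CLY = 70°  [△LVC]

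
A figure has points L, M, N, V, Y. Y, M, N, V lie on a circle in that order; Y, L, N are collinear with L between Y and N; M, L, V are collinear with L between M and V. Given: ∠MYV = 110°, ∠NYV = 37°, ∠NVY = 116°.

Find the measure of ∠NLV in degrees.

1. ∠MNV = 70°  [cyclic YMNV, opposite ∠Y+∠N]
2. ∠NMV = 37°  [same arc NV]
3. ∠VNY = 27°  [△YNV]
4. ∠MVN = 73°  [△MNV]
5. ∠NLV = 80°  [△NLV]

∠NLV = 80°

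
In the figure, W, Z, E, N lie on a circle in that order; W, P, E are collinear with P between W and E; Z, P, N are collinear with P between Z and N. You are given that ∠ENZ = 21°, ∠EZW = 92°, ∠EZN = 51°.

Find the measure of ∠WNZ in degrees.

∠WNZ = 67°

1. ∠EWZ = 21°  [same arc ZE]
2. ∠WEZ = 67°  [△WZE]
3. ∠WNZ = 67°  [same arc WZ]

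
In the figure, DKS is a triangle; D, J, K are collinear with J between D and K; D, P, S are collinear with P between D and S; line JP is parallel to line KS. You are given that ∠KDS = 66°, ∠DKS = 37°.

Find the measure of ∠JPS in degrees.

∠JPS = 103°

1. ∠DSK = 77°  [△DKS]
2. ∠DPJ = 77°  [JP∥KS, corresponding at P]
3. ∠JPS = 103°  [linear pair at P on DS]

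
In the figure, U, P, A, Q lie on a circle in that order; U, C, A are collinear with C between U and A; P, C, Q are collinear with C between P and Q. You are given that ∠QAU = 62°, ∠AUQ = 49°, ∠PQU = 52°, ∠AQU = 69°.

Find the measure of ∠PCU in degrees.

1. ∠APQ = 49°  [same arc AQ]
2. ∠PAU = 52°  [same arc UP]
3. ∠ACP = 79°  [△PCA]
4. ∠PCU = 101°  [linear pair at C on UA]

∠PCU = 101°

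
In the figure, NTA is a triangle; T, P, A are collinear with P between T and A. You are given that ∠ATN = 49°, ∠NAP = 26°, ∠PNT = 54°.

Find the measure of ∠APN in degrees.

1. ∠NTP = 49°  [P on ray TA]
2. ∠NPT = 77°  [△NTP]
3. ∠APN = 103°  [linear pair at P on TA]

∠APN = 103°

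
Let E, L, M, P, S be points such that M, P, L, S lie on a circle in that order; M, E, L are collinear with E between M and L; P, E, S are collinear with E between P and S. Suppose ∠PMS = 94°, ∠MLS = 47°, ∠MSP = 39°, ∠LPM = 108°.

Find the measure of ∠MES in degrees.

∠MES = 80°

1. ∠LSM = 72°  [cyclic MPLS, opposite ∠P+∠S]
2. ∠LMS = 61°  [△MLS]
3. ∠MES = 80°  [△MES]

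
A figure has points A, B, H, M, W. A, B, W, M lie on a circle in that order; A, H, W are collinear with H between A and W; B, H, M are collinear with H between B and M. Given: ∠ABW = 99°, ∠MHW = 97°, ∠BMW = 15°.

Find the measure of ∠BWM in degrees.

1. ∠AMW = 81°  [cyclic ABWM, opposite ∠B+∠M]
2. ∠AWM = 68°  [△WHM]
3. ∠MAW = 31°  [△AWM]
4. ∠MBW = 31°  [same arc WM]
5. ∠BWM = 134°  [△BWM]

∠BWM = 134°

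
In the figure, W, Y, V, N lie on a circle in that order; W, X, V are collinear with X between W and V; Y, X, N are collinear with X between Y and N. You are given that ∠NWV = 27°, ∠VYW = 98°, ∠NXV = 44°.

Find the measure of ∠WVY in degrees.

∠WVY = 17°

1. ∠NYV = 27°  [same arc VN]
2. ∠WXY = 44°  [vertical angles at X]
3. ∠VXY = 136°  [linear pair at X on WV]
4. ∠WVY = 17°  [△YXV]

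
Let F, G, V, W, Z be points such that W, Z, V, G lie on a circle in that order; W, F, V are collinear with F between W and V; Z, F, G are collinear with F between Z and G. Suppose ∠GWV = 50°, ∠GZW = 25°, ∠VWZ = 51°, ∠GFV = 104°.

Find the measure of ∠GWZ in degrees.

∠GWZ = 101°

1. ∠GZV = 50°  [same arc VG]
2. ∠VGZ = 51°  [same arc ZV]
3. ∠GVZ = 79°  [△ZVG]
4. ∠GWZ = 101°  [cyclic WZVG, opposite ∠W+∠V]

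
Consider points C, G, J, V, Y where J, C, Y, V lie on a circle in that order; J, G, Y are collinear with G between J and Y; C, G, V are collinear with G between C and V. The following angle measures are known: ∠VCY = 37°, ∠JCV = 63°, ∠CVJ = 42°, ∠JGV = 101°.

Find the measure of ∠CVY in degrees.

∠CVY = 38°

1. ∠JYV = 63°  [same arc JV]
2. ∠VGY = 79°  [linear pair at G on JY]
3. ∠CVY = 38°  [△YGV]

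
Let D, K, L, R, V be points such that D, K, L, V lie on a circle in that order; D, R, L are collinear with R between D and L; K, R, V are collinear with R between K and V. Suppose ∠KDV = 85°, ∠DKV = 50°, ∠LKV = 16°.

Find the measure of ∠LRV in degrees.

1. ∠KLV = 95°  [cyclic DKLV, opposite ∠D+∠L]
2. ∠DLV = 50°  [same arc DV]
3. ∠KVL = 69°  [△KLV]
4. ∠LRV = 61°  [△LRV]

∠LRV = 61°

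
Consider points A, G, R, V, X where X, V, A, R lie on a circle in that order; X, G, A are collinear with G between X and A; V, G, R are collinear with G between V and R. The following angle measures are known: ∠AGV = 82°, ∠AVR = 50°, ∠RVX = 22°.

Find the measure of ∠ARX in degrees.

∠ARX = 108°

1. ∠AXR = 50°  [same arc AR]
2. ∠RAX = 22°  [same arc XR]
3. ∠ARX = 108°  [△XAR]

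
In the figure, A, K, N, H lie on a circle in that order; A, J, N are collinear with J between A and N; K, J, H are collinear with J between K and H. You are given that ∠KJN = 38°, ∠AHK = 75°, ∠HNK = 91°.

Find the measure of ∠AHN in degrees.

∠AHN = 97°

1. ∠AJH = 38°  [vertical angles at J]
2. ∠HAN = 67°  [△AJH]
3. ∠HAK = 89°  [cyclic AKNH, opposite ∠A+∠N]
4. ∠AKH = 16°  [△AKH]
5. ∠ANH = 16°  [same arc AH]
6. ∠AHN = 97°  [△ANH]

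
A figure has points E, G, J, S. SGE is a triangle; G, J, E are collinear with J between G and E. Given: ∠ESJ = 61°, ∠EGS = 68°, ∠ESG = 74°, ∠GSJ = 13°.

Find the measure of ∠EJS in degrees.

1. ∠JGS = 68°  [J on ray GE]
2. ∠GJS = 99°  [△SGJ]
3. ∠EJS = 81°  [linear pair at J on GE]

∠EJS = 81°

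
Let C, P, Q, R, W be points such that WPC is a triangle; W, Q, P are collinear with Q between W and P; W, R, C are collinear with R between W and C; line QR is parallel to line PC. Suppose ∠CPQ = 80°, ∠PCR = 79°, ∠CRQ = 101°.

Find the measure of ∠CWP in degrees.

1. ∠CPW = 80°  [Q on ray PW]
2. ∠PCW = 79°  [R on ray CW]
3. ∠CWP = 21°  [△WPC]

∠CWP = 21°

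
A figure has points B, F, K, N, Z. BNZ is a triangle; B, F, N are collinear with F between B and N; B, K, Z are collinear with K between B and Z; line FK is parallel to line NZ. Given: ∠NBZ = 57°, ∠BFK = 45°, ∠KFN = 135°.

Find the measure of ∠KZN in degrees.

∠KZN = 78°

1. ∠FBK = 57°  [F on BN, K on BZ]
2. ∠BKF = 78°  [△BFK]
3. ∠FKZ = 102°  [linear pair at K on BZ]
4. ∠KZN = 78°  [FK∥NZ, co-interior at Z–K]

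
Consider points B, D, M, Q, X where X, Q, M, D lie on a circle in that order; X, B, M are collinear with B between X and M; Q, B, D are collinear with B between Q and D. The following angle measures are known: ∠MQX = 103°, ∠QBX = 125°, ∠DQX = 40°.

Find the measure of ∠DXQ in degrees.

1. ∠MDX = 77°  [cyclic XQMD, opposite ∠Q+∠D]
2. ∠DBM = 125°  [vertical angles at B]
3. ∠DMX = 40°  [same arc XD]
4. ∠DXM = 63°  [△XMD]
5. ∠DBX = 55°  [linear pair at B on XM]
6. ∠QDX = 62°  [△XBD]
7. ∠DXQ = 78°  [△XQD]

∠DXQ = 78°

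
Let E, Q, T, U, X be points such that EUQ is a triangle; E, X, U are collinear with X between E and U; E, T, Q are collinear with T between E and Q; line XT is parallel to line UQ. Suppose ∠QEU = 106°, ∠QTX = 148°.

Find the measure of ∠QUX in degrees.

∠QUX = 42°

1. ∠TEX = 106°  [X on EU, T on EQ]
2. ∠ETX = 32°  [linear pair at T on EQ]
3. ∠EXT = 42°  [△EXT]
4. ∠TXU = 138°  [linear pair at X on EU]
5. ∠QUX = 42°  [XT∥UQ, co-interior at U–X]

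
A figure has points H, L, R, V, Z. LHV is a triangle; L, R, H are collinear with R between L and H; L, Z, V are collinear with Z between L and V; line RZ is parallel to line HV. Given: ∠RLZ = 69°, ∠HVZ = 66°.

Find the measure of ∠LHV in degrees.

∠LHV = 45°

1. ∠HLV = 69°  [R on LH, Z on LV]
2. ∠HVL = 66°  [Z on ray VL]
3. ∠LHV = 45°  [△LHV]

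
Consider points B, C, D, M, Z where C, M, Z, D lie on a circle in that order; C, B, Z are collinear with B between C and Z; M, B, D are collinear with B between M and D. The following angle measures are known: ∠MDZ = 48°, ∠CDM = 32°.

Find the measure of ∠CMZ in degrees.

∠CMZ = 100°

1. ∠MCZ = 48°  [same arc MZ]
2. ∠CZM = 32°  [same arc CM]
3. ∠CMZ = 100°  [△CMZ]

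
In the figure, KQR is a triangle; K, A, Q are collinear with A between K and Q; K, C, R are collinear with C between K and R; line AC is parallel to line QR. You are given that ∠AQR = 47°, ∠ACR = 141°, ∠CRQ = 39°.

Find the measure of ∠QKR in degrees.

1. ∠KQR = 47°  [A on ray QK]
2. ∠KRQ = 39°  [C on ray RK]
3. ∠QKR = 94°  [△KQR]

∠QKR = 94°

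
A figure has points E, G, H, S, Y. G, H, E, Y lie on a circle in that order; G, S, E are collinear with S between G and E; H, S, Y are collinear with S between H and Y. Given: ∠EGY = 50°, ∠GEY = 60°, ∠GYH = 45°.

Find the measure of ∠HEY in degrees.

∠HEY = 105°

1. ∠GHY = 60°  [same arc GY]
2. ∠HGY = 75°  [△GHY]
3. ∠HEY = 105°  [cyclic GHEY, opposite ∠G+∠E]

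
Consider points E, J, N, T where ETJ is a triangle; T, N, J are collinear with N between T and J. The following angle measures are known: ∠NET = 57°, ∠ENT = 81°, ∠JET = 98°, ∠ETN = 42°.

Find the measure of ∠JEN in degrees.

∠JEN = 41°

1. ∠ENJ = 99°  [linear pair at N on TJ]
2. ∠ETJ = 42°  [N on ray TJ]
3. ∠EJT = 40°  [△ETJ]
4. ∠EJN = 40°  [N on ray JT]
5. ∠JEN = 41°  [△ENJ]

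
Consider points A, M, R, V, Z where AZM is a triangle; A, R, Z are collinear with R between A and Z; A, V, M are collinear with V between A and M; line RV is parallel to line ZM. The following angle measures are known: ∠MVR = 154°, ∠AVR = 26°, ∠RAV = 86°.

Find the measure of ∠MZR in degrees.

∠MZR = 68°

1. ∠ARV = 68°  [△ARV]
2. ∠VRZ = 112°  [linear pair at R on AZ]
3. ∠MZR = 68°  [RV∥ZM, co-interior at Z–R]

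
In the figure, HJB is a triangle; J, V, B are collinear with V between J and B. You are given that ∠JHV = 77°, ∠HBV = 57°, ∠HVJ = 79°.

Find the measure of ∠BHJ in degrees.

∠BHJ = 99°

1. ∠HJV = 24°  [△HJV]
2. ∠HBJ = 57°  [V on ray BJ]
3. ∠BJH = 24°  [V on ray JB]
4. ∠BHJ = 99°  [△HJB]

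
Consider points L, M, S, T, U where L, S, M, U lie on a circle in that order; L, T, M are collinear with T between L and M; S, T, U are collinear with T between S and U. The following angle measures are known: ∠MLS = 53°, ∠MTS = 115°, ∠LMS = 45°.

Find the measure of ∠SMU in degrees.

∠SMU = 107°

1. ∠MUS = 53°  [same arc SM]
2. ∠MSU = 20°  [△STM]
3. ∠SMU = 107°  [△SMU]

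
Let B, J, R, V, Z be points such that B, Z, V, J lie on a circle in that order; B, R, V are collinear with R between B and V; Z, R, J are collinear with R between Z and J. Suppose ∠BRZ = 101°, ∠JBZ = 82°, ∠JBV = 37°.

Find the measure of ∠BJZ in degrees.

1. ∠JRV = 101°  [vertical angles at R]
2. ∠BRJ = 79°  [linear pair at R on BV]
3. ∠BJZ = 64°  [△BRJ]

∠BJZ = 64°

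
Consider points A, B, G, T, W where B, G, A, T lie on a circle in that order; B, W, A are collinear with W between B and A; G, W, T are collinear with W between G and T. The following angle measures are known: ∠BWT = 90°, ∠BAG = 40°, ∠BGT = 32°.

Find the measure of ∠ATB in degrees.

1. ∠BTG = 40°  [same arc BG]
2. ∠BAT = 32°  [same arc BT]
3. ∠ABT = 50°  [△BWT]
4. ∠ATB = 98°  [△BAT]

∠ATB = 98°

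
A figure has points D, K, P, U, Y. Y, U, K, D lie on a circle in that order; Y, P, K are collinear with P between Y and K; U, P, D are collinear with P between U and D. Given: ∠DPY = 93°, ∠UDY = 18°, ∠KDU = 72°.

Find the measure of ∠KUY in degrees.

∠KUY = 90°

1. ∠UKY = 18°  [same arc YU]
2. ∠KYU = 72°  [same arc UK]
3. ∠KUY = 90°  [△YUK]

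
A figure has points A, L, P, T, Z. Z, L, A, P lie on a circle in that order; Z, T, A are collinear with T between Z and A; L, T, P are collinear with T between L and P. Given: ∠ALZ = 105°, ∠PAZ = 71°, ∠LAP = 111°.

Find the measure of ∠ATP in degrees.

∠ATP = 74°

1. ∠APZ = 75°  [cyclic ZLAP, opposite ∠L+∠P]
2. ∠PLZ = 71°  [same arc ZP]
3. ∠AZP = 34°  [△ZAP]
4. ∠LZP = 69°  [cyclic ZLAP, opposite ∠Z+∠A]
5. ∠LPZ = 40°  [△ZLP]
6. ∠PTZ = 106°  [△ZTP]
7. ∠ATP = 74°  [linear pair at T on ZA]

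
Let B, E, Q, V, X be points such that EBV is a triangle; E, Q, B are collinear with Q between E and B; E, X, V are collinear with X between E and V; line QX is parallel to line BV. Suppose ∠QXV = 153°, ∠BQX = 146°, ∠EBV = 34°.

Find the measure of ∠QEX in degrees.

∠QEX = 119°

1. ∠EXQ = 27°  [linear pair at X on EV]
2. ∠EQX = 34°  [linear pair at Q on EB]
3. ∠QEX = 119°  [△EQX]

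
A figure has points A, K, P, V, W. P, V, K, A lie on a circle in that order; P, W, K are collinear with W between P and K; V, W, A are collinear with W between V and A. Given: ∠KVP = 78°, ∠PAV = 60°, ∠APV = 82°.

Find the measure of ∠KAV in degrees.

∠KAV = 42°

1. ∠PKV = 60°  [same arc PV]
2. ∠KPV = 42°  [△PVK]
3. ∠KAV = 42°  [same arc VK]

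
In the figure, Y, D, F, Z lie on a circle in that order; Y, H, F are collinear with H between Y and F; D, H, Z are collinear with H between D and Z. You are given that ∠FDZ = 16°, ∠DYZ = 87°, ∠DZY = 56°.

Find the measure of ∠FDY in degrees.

∠FDY = 53°

1. ∠DFZ = 93°  [cyclic YDFZ, opposite ∠Y+∠F]
2. ∠DFY = 56°  [same arc YD]
3. ∠DZF = 71°  [△DFZ]
4. ∠DYF = 71°  [same arc DF]
5. ∠FDY = 53°  [△YDF]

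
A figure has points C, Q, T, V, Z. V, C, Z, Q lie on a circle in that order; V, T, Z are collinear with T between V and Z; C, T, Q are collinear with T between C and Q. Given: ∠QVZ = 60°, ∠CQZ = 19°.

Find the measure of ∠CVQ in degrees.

1. ∠QCZ = 60°  [same arc ZQ]
2. ∠CZQ = 101°  [△CZQ]
3. ∠CVQ = 79°  [cyclic VCZQ, opposite ∠V+∠Z]

∠CVQ = 79°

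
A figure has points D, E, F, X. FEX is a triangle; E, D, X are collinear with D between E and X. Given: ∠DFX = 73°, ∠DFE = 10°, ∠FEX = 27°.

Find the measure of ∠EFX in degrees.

1. ∠DEF = 27°  [D on ray EX]
2. ∠EDF = 143°  [△FED]
3. ∠FDX = 37°  [linear pair at D on EX]
4. ∠DXF = 70°  [△FDX]
5. ∠EXF = 70°  [D on ray XE]
6. ∠EFX = 83°  [△FEX]

∠EFX = 83°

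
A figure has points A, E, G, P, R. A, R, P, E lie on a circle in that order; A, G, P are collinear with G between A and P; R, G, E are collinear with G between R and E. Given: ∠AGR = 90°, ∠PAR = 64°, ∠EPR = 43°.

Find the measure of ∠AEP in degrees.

∠AEP = 81°

1. ∠EGP = 90°  [vertical angles at G]
2. ∠PER = 64°  [same arc RP]
3. ∠ERP = 73°  [△RPE]
4. ∠APE = 26°  [△PGE]
5. ∠EAP = 73°  [same arc PE]
6. ∠AEP = 81°  [△APE]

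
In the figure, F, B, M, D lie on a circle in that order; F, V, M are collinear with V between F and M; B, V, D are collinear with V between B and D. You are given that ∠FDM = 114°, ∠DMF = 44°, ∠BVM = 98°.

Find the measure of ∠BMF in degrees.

1. ∠DFM = 22°  [△FMD]
2. ∠DBM = 22°  [same arc MD]
3. ∠BMF = 60°  [△BVM]

∠BMF = 60°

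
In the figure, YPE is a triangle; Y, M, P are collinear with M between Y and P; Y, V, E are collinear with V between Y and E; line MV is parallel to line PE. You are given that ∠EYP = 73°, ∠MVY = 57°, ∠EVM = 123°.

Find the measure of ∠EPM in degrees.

∠EPM = 50°

1. ∠MYV = 73°  [M on YP, V on YE]
2. ∠VMY = 50°  [△YMV]
3. ∠PMV = 130°  [linear pair at M on YP]
4. ∠EPM = 50°  [MV∥PE, co-interior at P–M]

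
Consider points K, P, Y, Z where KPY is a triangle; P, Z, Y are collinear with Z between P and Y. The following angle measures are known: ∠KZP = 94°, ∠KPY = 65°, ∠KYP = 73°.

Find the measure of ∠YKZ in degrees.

1. ∠KZY = 86°  [linear pair at Z on PY]
2. ∠KYZ = 73°  [Z on ray YP]
3. ∠YKZ = 21°  [△KZY]

∠YKZ = 21°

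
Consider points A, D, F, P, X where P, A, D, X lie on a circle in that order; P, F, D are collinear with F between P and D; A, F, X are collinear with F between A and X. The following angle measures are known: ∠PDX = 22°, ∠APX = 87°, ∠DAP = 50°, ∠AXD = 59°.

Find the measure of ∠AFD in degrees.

∠AFD = 81°

1. ∠PAX = 22°  [same arc PX]
2. ∠ADX = 93°  [cyclic PADX, opposite ∠P+∠D]
3. ∠AXP = 71°  [△PAX]
4. ∠DAX = 28°  [△ADX]
5. ∠ADP = 71°  [same arc PA]
6. ∠AFD = 81°  [△AFD]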